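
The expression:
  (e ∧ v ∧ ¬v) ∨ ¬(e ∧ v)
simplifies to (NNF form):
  ¬e ∨ ¬v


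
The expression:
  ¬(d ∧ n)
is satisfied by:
  {d: False, n: False}
  {n: True, d: False}
  {d: True, n: False}


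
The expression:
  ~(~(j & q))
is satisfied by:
  {j: True, q: True}


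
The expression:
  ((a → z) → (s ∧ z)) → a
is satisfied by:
  {a: True, s: False, z: False}
  {s: False, z: False, a: False}
  {a: True, z: True, s: False}
  {z: True, s: False, a: False}
  {a: True, s: True, z: False}
  {s: True, a: False, z: False}
  {a: True, z: True, s: True}


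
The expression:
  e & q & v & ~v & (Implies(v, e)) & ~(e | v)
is never true.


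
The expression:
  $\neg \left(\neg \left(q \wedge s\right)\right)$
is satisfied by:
  {s: True, q: True}


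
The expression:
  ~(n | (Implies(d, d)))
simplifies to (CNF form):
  False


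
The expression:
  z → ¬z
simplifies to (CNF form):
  ¬z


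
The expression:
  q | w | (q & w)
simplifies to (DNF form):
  q | w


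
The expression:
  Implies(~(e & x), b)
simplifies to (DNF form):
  b | (e & x)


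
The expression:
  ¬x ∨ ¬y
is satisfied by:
  {y: False, x: False}
  {x: True, y: False}
  {y: True, x: False}


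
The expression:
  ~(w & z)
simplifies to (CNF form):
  ~w | ~z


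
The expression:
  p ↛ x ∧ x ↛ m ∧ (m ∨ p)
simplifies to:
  False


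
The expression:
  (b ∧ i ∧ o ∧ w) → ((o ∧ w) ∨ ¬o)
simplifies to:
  True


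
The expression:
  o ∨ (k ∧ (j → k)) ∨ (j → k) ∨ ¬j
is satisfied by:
  {k: True, o: True, j: False}
  {k: True, o: False, j: False}
  {o: True, k: False, j: False}
  {k: False, o: False, j: False}
  {j: True, k: True, o: True}
  {j: True, k: True, o: False}
  {j: True, o: True, k: False}


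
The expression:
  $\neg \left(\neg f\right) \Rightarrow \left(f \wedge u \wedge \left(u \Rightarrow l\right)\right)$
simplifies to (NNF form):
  $\left(l \wedge u\right) \vee \neg f$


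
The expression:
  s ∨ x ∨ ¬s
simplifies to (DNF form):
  True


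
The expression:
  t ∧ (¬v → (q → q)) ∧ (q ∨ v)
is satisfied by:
  {t: True, q: True, v: True}
  {t: True, q: True, v: False}
  {t: True, v: True, q: False}


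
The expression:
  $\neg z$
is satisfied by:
  {z: False}


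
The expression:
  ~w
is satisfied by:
  {w: False}


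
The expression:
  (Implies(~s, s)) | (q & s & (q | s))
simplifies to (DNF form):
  s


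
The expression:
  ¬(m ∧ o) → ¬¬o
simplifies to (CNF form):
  o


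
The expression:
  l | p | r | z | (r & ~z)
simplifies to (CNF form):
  l | p | r | z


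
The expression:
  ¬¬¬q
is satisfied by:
  {q: False}


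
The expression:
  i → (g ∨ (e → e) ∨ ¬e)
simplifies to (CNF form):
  True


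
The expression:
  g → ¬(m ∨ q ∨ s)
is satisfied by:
  {m: False, q: False, g: False, s: False}
  {s: True, m: False, q: False, g: False}
  {q: True, s: False, m: False, g: False}
  {s: True, q: True, m: False, g: False}
  {m: True, s: False, q: False, g: False}
  {s: True, m: True, q: False, g: False}
  {q: True, m: True, s: False, g: False}
  {s: True, q: True, m: True, g: False}
  {g: True, s: False, m: False, q: False}


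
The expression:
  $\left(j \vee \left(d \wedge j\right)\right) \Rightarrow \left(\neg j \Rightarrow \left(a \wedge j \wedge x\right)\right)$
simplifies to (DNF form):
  $\text{True}$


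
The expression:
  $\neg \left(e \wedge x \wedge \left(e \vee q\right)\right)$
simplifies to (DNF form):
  $\neg e \vee \neg x$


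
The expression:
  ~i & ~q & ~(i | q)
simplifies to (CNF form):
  ~i & ~q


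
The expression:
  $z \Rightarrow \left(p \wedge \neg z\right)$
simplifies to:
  $\neg z$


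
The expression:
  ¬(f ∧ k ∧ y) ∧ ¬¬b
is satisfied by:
  {b: True, k: False, y: False, f: False}
  {f: True, b: True, k: False, y: False}
  {y: True, b: True, k: False, f: False}
  {f: True, y: True, b: True, k: False}
  {k: True, b: True, f: False, y: False}
  {f: True, k: True, b: True, y: False}
  {y: True, k: True, b: True, f: False}


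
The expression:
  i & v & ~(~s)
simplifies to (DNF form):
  i & s & v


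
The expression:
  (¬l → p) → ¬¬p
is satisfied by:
  {p: True, l: False}
  {l: False, p: False}
  {l: True, p: True}


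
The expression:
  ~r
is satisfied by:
  {r: False}


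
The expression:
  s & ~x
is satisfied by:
  {s: True, x: False}


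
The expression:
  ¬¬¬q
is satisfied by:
  {q: False}


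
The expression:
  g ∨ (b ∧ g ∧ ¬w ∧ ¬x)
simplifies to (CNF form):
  g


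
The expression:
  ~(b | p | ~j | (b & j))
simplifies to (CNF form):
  j & ~b & ~p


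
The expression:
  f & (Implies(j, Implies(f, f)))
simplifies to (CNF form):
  f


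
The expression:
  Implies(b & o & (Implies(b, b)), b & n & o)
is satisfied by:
  {n: True, o: False, b: False}
  {o: False, b: False, n: False}
  {n: True, b: True, o: False}
  {b: True, o: False, n: False}
  {n: True, o: True, b: False}
  {o: True, n: False, b: False}
  {n: True, b: True, o: True}


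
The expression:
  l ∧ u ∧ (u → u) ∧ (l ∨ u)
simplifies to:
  l ∧ u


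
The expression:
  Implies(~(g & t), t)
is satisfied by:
  {t: True}


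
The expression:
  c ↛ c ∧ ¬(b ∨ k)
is never true.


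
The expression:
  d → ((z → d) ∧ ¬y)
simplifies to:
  ¬d ∨ ¬y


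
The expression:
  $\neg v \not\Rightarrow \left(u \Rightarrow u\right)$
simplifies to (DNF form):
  $\text{False}$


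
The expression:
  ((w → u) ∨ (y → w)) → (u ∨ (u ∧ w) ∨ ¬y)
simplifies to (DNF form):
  u ∨ ¬y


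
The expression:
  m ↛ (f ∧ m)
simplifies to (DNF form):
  m ∧ ¬f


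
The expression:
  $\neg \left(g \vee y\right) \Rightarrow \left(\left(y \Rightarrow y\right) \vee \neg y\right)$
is always true.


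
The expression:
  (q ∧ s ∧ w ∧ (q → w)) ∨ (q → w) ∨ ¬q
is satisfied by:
  {w: True, q: False}
  {q: False, w: False}
  {q: True, w: True}


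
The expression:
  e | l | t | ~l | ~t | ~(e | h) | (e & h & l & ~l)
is always true.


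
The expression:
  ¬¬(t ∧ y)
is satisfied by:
  {t: True, y: True}


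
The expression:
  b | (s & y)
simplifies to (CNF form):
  (b | s) & (b | y)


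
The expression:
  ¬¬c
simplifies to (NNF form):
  c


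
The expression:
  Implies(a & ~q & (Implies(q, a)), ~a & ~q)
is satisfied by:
  {q: True, a: False}
  {a: False, q: False}
  {a: True, q: True}


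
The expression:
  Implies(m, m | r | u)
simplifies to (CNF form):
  True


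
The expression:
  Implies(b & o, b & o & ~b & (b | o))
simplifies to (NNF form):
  ~b | ~o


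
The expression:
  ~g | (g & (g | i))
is always true.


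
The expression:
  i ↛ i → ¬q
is always true.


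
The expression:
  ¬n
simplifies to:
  ¬n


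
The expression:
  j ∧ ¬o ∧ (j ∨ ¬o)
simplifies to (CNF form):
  j ∧ ¬o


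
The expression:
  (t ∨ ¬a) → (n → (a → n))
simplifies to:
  True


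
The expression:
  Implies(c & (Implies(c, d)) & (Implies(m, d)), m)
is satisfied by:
  {m: True, c: False, d: False}
  {c: False, d: False, m: False}
  {d: True, m: True, c: False}
  {d: True, c: False, m: False}
  {m: True, c: True, d: False}
  {c: True, m: False, d: False}
  {d: True, c: True, m: True}


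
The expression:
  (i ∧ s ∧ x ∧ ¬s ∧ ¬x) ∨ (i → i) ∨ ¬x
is always true.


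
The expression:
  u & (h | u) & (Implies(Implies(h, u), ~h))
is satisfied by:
  {u: True, h: False}


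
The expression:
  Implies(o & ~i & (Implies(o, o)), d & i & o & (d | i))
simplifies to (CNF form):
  i | ~o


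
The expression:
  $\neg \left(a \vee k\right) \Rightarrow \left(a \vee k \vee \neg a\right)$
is always true.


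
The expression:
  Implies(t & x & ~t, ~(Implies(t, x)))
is always true.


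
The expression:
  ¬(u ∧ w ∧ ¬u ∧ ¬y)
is always true.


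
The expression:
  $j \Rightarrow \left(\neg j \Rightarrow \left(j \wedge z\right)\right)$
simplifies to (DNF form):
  $\text{True}$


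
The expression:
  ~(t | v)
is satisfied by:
  {v: False, t: False}


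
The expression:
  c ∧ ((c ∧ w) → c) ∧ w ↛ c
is never true.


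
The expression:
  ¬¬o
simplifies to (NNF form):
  o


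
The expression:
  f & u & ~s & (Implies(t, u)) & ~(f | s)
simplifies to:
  False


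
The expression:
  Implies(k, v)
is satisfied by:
  {v: True, k: False}
  {k: False, v: False}
  {k: True, v: True}


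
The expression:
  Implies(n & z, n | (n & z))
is always true.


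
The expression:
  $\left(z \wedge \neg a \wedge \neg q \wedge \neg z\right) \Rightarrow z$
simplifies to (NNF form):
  $\text{True}$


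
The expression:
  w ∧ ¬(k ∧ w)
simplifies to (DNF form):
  w ∧ ¬k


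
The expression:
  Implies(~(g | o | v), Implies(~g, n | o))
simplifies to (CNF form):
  g | n | o | v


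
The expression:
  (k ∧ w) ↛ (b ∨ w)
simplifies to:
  False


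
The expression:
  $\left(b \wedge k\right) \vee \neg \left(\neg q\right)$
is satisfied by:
  {k: True, q: True, b: True}
  {k: True, q: True, b: False}
  {q: True, b: True, k: False}
  {q: True, b: False, k: False}
  {k: True, b: True, q: False}


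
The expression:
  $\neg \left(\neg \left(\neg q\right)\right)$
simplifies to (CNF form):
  $\neg q$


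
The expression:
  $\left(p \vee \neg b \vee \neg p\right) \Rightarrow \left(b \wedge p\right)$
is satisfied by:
  {p: True, b: True}


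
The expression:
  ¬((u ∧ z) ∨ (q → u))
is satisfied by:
  {q: True, u: False}


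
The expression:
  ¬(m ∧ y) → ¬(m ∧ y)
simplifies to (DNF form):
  True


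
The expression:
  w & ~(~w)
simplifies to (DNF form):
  w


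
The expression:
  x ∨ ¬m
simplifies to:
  x ∨ ¬m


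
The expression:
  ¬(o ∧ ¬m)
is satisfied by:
  {m: True, o: False}
  {o: False, m: False}
  {o: True, m: True}


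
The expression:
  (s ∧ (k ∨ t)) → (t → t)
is always true.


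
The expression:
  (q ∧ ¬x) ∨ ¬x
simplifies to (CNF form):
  ¬x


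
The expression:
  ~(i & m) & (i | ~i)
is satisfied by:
  {m: False, i: False}
  {i: True, m: False}
  {m: True, i: False}


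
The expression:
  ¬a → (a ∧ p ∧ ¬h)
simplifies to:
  a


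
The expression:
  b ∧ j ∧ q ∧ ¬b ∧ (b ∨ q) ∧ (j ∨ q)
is never true.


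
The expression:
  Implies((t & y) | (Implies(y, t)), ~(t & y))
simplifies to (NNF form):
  ~t | ~y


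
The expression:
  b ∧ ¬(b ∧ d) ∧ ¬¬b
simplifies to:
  b ∧ ¬d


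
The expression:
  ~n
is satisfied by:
  {n: False}


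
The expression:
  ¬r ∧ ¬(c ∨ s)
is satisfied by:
  {c: False, r: False, s: False}


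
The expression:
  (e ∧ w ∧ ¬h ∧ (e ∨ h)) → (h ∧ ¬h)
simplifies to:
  h ∨ ¬e ∨ ¬w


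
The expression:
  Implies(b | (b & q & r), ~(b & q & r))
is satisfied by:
  {q: False, b: False, r: False}
  {r: True, q: False, b: False}
  {b: True, q: False, r: False}
  {r: True, b: True, q: False}
  {q: True, r: False, b: False}
  {r: True, q: True, b: False}
  {b: True, q: True, r: False}


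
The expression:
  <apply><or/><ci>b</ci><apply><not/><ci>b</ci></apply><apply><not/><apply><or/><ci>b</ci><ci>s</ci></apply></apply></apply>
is always true.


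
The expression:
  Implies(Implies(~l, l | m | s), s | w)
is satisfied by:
  {s: True, w: True, m: False, l: False}
  {s: True, w: True, l: True, m: False}
  {s: True, w: True, m: True, l: False}
  {s: True, w: True, l: True, m: True}
  {s: True, m: False, l: False, w: False}
  {s: True, l: True, m: False, w: False}
  {s: True, m: True, l: False, w: False}
  {s: True, l: True, m: True, w: False}
  {w: True, m: False, l: False, s: False}
  {l: True, w: True, m: False, s: False}
  {w: True, m: True, l: False, s: False}
  {l: True, w: True, m: True, s: False}
  {w: False, m: False, l: False, s: False}


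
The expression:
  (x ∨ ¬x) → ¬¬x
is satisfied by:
  {x: True}


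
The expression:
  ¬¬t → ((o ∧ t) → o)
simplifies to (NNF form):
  True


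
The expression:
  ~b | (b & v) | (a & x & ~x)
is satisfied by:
  {v: True, b: False}
  {b: False, v: False}
  {b: True, v: True}


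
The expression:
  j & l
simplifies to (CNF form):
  j & l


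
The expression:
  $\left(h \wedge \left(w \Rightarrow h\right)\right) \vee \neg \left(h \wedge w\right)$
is always true.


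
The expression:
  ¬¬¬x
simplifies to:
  ¬x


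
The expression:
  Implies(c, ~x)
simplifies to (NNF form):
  ~c | ~x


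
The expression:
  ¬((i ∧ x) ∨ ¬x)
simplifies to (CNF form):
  x ∧ ¬i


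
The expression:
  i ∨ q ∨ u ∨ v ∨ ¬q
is always true.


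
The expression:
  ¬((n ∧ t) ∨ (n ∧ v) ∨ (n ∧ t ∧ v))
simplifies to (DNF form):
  (¬t ∧ ¬v) ∨ ¬n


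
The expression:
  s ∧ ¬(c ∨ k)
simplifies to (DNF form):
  s ∧ ¬c ∧ ¬k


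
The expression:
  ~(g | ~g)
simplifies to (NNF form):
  False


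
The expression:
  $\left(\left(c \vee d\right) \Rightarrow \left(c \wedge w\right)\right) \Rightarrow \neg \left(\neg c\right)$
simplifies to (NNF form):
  $c \vee d$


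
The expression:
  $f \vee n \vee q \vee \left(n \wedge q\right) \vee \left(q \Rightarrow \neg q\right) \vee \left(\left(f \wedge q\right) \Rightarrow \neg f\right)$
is always true.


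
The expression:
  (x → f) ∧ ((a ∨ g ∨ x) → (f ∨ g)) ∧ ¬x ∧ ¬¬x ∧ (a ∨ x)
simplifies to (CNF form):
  False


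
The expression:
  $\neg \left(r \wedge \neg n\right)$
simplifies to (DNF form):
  $n \vee \neg r$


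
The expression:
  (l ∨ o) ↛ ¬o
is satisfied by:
  {o: True}


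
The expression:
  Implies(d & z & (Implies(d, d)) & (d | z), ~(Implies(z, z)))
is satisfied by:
  {z: False, d: False}
  {d: True, z: False}
  {z: True, d: False}


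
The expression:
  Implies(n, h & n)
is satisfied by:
  {h: True, n: False}
  {n: False, h: False}
  {n: True, h: True}


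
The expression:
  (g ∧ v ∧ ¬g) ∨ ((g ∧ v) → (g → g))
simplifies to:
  True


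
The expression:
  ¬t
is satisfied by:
  {t: False}


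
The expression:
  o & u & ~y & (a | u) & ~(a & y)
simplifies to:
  o & u & ~y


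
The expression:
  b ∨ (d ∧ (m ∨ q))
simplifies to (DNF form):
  b ∨ (d ∧ m) ∨ (d ∧ q)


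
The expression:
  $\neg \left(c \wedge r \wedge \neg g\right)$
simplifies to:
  $g \vee \neg c \vee \neg r$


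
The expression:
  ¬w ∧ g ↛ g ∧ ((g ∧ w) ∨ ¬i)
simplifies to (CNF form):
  False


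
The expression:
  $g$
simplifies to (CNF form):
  $g$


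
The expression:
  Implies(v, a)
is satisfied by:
  {a: True, v: False}
  {v: False, a: False}
  {v: True, a: True}


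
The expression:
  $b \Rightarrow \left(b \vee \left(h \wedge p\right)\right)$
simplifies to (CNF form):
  $\text{True}$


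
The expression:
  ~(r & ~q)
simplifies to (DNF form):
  q | ~r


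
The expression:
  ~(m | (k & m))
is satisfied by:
  {m: False}


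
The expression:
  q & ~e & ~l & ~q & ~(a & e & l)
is never true.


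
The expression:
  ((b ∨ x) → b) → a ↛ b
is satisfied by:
  {a: True, x: True, b: False}
  {a: True, b: False, x: False}
  {x: True, b: False, a: False}


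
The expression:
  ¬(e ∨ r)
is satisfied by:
  {e: False, r: False}


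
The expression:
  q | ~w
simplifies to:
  q | ~w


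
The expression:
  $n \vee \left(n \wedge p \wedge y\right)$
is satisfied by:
  {n: True}


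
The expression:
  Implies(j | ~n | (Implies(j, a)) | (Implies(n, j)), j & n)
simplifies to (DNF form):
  j & n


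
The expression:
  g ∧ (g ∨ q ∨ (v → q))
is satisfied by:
  {g: True}


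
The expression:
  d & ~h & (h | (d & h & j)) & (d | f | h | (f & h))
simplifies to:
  False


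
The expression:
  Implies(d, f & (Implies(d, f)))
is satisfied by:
  {f: True, d: False}
  {d: False, f: False}
  {d: True, f: True}


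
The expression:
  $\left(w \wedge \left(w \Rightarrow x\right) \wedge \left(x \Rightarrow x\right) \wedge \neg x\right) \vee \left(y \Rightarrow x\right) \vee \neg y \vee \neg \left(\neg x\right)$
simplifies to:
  $x \vee \neg y$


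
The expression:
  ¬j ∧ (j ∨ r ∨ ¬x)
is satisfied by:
  {r: True, x: False, j: False}
  {x: False, j: False, r: False}
  {r: True, x: True, j: False}


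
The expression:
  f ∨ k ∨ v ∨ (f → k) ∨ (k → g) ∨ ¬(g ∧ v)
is always true.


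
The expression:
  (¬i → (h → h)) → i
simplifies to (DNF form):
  i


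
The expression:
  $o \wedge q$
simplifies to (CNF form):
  $o \wedge q$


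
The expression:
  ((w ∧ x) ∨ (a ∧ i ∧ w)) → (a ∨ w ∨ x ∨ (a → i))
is always true.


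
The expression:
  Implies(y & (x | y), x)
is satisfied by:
  {x: True, y: False}
  {y: False, x: False}
  {y: True, x: True}


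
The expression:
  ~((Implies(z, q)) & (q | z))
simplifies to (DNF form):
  ~q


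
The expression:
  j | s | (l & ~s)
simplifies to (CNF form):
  j | l | s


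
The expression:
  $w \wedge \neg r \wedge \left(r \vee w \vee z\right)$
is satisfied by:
  {w: True, r: False}


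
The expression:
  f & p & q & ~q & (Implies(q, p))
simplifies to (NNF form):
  False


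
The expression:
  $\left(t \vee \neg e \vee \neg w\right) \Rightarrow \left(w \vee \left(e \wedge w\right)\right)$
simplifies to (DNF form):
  $w$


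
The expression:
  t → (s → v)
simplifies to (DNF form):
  v ∨ ¬s ∨ ¬t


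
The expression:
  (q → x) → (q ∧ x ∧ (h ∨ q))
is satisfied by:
  {q: True}


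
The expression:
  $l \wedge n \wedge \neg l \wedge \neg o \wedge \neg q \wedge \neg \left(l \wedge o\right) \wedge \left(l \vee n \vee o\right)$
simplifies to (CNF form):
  $\text{False}$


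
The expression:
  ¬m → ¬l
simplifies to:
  m ∨ ¬l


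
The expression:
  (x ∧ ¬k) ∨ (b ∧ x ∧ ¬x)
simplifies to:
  x ∧ ¬k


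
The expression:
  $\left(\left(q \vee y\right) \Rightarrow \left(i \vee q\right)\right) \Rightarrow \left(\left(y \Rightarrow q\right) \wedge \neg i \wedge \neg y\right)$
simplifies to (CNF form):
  $\neg i \wedge \left(\neg q \vee \neg y\right)$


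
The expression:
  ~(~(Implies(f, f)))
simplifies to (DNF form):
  True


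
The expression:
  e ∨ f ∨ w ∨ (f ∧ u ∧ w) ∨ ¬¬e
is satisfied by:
  {e: True, w: True, f: True}
  {e: True, w: True, f: False}
  {e: True, f: True, w: False}
  {e: True, f: False, w: False}
  {w: True, f: True, e: False}
  {w: True, f: False, e: False}
  {f: True, w: False, e: False}


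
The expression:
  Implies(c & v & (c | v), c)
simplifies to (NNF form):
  True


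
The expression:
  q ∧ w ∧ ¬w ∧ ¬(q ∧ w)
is never true.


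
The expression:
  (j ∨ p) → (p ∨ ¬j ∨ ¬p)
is always true.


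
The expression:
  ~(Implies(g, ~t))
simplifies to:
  g & t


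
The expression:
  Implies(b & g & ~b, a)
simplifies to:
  True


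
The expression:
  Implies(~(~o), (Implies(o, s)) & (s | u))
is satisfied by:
  {s: True, o: False}
  {o: False, s: False}
  {o: True, s: True}


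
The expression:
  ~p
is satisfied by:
  {p: False}


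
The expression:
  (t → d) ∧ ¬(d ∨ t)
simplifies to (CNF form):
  ¬d ∧ ¬t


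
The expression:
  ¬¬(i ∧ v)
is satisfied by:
  {i: True, v: True}


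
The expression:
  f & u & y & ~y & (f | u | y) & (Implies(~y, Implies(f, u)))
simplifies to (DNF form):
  False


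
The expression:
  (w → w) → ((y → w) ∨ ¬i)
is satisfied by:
  {w: True, y: False, i: False}
  {w: False, y: False, i: False}
  {i: True, w: True, y: False}
  {i: True, w: False, y: False}
  {y: True, w: True, i: False}
  {y: True, w: False, i: False}
  {y: True, i: True, w: True}


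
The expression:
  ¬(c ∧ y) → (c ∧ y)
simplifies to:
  c ∧ y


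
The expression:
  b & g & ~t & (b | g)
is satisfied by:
  {b: True, g: True, t: False}


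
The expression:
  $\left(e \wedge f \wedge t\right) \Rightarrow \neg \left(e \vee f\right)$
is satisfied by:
  {e: False, t: False, f: False}
  {f: True, e: False, t: False}
  {t: True, e: False, f: False}
  {f: True, t: True, e: False}
  {e: True, f: False, t: False}
  {f: True, e: True, t: False}
  {t: True, e: True, f: False}


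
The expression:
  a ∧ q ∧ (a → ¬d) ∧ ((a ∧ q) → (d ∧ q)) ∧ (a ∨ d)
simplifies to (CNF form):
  False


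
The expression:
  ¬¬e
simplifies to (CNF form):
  e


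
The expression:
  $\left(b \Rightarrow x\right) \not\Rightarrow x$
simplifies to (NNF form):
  $\neg b \wedge \neg x$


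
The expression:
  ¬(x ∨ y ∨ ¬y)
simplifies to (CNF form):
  False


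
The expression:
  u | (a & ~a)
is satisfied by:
  {u: True}


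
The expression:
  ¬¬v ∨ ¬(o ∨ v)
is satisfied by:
  {v: True, o: False}
  {o: False, v: False}
  {o: True, v: True}


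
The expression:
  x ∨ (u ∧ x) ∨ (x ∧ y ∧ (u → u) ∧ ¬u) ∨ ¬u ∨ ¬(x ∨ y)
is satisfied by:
  {x: True, u: False, y: False}
  {u: False, y: False, x: False}
  {x: True, y: True, u: False}
  {y: True, u: False, x: False}
  {x: True, u: True, y: False}
  {u: True, x: False, y: False}
  {x: True, y: True, u: True}


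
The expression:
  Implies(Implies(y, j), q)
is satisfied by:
  {q: True, y: True, j: False}
  {q: True, y: False, j: False}
  {j: True, q: True, y: True}
  {j: True, q: True, y: False}
  {y: True, j: False, q: False}


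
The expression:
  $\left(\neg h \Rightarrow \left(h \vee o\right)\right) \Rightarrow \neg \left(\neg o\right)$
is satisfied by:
  {o: True, h: False}
  {h: False, o: False}
  {h: True, o: True}


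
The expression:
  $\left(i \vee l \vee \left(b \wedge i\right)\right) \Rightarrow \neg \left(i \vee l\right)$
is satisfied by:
  {i: False, l: False}


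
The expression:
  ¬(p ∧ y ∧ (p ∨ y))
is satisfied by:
  {p: False, y: False}
  {y: True, p: False}
  {p: True, y: False}


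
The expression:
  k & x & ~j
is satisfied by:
  {x: True, k: True, j: False}


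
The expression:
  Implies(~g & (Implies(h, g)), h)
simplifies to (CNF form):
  g | h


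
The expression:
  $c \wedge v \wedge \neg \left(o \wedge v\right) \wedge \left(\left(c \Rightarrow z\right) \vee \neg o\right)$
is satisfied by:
  {c: True, v: True, o: False}


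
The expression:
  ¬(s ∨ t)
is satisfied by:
  {t: False, s: False}


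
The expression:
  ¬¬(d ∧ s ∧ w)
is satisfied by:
  {w: True, d: True, s: True}


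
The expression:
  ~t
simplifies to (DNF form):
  ~t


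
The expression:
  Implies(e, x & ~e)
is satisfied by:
  {e: False}


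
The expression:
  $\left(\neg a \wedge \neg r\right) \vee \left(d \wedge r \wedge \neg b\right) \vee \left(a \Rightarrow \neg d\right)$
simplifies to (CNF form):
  $\left(r \vee \neg a \vee \neg d\right) \wedge \left(\neg a \vee \neg b \vee \neg d\right)$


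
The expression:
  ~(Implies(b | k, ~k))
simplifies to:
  k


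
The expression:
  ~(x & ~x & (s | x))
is always true.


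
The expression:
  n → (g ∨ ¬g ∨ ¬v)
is always true.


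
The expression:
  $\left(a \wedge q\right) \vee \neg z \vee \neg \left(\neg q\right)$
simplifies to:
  $q \vee \neg z$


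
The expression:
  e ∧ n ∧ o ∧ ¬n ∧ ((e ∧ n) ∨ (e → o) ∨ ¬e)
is never true.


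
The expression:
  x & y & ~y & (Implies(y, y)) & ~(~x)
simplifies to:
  False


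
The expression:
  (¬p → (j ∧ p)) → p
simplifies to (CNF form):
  True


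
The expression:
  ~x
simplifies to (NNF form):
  ~x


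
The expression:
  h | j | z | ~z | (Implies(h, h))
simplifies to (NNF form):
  True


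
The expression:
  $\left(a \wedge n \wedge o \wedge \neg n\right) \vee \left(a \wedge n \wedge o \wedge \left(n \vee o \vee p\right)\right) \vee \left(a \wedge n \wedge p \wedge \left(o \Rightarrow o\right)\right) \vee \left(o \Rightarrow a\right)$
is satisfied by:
  {a: True, o: False}
  {o: False, a: False}
  {o: True, a: True}


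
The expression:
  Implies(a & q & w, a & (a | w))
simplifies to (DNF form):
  True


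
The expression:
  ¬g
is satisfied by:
  {g: False}


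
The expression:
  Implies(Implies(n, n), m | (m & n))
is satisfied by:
  {m: True}


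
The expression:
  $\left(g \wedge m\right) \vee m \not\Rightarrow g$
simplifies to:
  $m$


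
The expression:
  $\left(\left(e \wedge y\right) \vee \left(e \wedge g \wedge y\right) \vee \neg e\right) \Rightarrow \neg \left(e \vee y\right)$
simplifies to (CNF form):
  $\neg y$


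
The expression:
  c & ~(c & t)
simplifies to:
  c & ~t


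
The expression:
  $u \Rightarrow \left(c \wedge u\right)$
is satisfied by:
  {c: True, u: False}
  {u: False, c: False}
  {u: True, c: True}


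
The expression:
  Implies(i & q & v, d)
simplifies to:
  d | ~i | ~q | ~v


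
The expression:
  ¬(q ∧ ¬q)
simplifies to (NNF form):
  True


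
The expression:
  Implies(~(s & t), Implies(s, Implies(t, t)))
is always true.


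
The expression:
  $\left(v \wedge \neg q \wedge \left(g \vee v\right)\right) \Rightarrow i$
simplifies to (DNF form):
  $i \vee q \vee \neg v$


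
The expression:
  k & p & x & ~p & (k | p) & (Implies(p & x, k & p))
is never true.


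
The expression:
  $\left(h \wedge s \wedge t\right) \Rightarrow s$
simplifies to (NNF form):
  $\text{True}$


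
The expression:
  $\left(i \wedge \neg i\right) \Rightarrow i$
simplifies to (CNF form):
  $\text{True}$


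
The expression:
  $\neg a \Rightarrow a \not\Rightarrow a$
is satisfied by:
  {a: True}


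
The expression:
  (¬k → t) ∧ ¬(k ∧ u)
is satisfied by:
  {t: True, u: False, k: False}
  {k: True, t: True, u: False}
  {k: True, t: False, u: False}
  {u: True, t: True, k: False}


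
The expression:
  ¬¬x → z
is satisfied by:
  {z: True, x: False}
  {x: False, z: False}
  {x: True, z: True}


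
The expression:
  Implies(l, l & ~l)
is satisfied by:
  {l: False}


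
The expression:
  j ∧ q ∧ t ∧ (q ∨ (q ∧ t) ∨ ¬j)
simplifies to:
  j ∧ q ∧ t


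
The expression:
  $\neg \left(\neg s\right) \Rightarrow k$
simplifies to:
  $k \vee \neg s$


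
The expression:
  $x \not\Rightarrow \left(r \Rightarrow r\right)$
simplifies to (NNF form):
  $\text{False}$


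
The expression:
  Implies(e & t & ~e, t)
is always true.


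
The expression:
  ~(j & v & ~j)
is always true.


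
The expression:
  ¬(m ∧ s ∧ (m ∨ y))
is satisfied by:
  {s: False, m: False}
  {m: True, s: False}
  {s: True, m: False}


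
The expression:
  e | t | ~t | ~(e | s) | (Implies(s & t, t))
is always true.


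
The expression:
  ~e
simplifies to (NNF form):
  ~e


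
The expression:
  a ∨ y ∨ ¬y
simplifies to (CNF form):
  True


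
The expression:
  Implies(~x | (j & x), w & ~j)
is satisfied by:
  {x: True, w: True, j: False}
  {x: True, w: False, j: False}
  {w: True, x: False, j: False}


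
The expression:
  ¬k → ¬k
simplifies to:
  True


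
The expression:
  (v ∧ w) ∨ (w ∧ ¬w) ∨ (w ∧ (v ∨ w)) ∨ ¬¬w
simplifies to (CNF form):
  w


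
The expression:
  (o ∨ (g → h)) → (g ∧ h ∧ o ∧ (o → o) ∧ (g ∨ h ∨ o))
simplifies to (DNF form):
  (g ∧ h ∧ o) ∨ (g ∧ h ∧ ¬h) ∨ (g ∧ o ∧ ¬o) ∨ (g ∧ ¬h ∧ ¬o)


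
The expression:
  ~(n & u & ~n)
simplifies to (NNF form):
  True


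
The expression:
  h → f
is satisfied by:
  {f: True, h: False}
  {h: False, f: False}
  {h: True, f: True}


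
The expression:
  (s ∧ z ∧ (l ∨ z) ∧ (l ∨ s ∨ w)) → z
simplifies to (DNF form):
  True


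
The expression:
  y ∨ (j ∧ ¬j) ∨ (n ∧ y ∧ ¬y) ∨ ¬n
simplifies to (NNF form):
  y ∨ ¬n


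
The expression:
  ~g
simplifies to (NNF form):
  ~g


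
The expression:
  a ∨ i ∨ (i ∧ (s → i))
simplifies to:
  a ∨ i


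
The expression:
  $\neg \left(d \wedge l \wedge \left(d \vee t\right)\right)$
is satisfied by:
  {l: False, d: False}
  {d: True, l: False}
  {l: True, d: False}


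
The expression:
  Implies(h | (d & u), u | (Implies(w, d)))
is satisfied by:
  {d: True, u: True, w: False, h: False}
  {d: True, w: False, u: False, h: False}
  {u: True, d: False, w: False, h: False}
  {d: False, w: False, u: False, h: False}
  {h: True, d: True, u: True, w: False}
  {h: True, d: True, w: False, u: False}
  {h: True, u: True, d: False, w: False}
  {h: True, d: False, w: False, u: False}
  {d: True, w: True, u: True, h: False}
  {d: True, w: True, h: False, u: False}
  {w: True, u: True, h: False, d: False}
  {w: True, h: False, u: False, d: False}
  {d: True, w: True, h: True, u: True}
  {d: True, w: True, h: True, u: False}
  {w: True, h: True, u: True, d: False}


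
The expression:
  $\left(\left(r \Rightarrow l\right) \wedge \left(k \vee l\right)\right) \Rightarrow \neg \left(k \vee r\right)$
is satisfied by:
  {l: False, k: False, r: False}
  {r: True, l: False, k: False}
  {r: True, k: True, l: False}
  {l: True, r: False, k: False}


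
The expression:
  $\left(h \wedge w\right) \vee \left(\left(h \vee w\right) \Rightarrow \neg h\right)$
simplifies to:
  $w \vee \neg h$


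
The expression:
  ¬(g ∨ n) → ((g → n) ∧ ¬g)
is always true.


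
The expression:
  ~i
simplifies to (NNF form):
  ~i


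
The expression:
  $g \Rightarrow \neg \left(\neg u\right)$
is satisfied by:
  {u: True, g: False}
  {g: False, u: False}
  {g: True, u: True}


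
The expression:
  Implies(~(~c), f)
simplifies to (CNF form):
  f | ~c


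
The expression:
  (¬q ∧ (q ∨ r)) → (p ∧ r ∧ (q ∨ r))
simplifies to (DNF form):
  p ∨ q ∨ ¬r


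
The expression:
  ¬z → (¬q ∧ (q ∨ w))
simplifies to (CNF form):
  (w ∨ z) ∧ (z ∨ ¬q)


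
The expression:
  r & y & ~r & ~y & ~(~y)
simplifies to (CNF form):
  False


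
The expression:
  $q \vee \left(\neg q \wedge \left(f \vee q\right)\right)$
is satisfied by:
  {q: True, f: True}
  {q: True, f: False}
  {f: True, q: False}


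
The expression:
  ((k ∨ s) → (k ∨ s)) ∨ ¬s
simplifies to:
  True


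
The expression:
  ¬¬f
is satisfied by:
  {f: True}


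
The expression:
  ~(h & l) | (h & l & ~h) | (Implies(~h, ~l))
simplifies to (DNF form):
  True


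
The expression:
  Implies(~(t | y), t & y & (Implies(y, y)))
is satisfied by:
  {y: True, t: True}
  {y: True, t: False}
  {t: True, y: False}


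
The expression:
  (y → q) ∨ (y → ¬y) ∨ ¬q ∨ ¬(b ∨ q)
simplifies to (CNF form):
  True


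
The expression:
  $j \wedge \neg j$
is never true.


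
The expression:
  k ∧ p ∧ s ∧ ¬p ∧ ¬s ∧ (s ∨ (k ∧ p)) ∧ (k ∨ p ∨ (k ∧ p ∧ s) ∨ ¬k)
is never true.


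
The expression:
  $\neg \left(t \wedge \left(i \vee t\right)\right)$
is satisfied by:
  {t: False}


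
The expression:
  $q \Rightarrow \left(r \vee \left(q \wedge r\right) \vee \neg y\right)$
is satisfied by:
  {r: True, q: False, y: False}
  {q: False, y: False, r: False}
  {r: True, y: True, q: False}
  {y: True, q: False, r: False}
  {r: True, q: True, y: False}
  {q: True, r: False, y: False}
  {r: True, y: True, q: True}


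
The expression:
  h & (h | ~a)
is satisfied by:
  {h: True}


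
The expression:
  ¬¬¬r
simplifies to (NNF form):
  ¬r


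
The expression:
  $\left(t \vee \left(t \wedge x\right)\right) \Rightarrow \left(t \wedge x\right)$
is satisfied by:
  {x: True, t: False}
  {t: False, x: False}
  {t: True, x: True}


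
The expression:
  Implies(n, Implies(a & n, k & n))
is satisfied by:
  {k: True, n: False, a: False}
  {k: False, n: False, a: False}
  {a: True, k: True, n: False}
  {a: True, k: False, n: False}
  {n: True, k: True, a: False}
  {n: True, k: False, a: False}
  {n: True, a: True, k: True}


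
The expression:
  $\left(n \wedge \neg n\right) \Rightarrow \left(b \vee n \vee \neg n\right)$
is always true.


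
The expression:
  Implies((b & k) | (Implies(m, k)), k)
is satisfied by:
  {k: True, m: True}
  {k: True, m: False}
  {m: True, k: False}


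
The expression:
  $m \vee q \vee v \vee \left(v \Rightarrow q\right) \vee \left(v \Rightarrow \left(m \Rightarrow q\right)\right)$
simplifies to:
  $\text{True}$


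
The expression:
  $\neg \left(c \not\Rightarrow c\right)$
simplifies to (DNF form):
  $\text{True}$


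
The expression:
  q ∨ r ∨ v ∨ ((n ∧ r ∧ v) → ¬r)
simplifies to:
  True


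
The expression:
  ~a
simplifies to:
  ~a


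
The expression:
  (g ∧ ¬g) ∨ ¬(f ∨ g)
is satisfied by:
  {g: False, f: False}


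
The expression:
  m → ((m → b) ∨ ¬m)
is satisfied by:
  {b: True, m: False}
  {m: False, b: False}
  {m: True, b: True}


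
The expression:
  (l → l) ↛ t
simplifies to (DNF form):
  ¬t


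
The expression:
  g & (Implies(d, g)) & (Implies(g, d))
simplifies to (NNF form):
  d & g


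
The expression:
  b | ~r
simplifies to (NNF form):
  b | ~r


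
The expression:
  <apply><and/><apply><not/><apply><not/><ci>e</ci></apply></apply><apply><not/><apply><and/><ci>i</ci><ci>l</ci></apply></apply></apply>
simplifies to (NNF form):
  <apply><and/><ci>e</ci><apply><or/><apply><not/><ci>i</ci></apply><apply><not/><ci>l</ci></apply></apply></apply>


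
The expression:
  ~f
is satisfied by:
  {f: False}


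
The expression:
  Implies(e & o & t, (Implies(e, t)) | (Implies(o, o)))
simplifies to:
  True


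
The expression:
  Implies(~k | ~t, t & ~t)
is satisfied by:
  {t: True, k: True}


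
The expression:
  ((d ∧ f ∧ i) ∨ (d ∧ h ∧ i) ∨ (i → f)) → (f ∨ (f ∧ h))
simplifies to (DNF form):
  f ∨ (i ∧ ¬d) ∨ (i ∧ ¬h)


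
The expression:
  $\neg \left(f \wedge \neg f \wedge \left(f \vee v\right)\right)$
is always true.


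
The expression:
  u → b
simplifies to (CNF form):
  b ∨ ¬u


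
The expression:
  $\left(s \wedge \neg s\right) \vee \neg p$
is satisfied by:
  {p: False}


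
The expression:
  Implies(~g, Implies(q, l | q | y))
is always true.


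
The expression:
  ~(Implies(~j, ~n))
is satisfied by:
  {n: True, j: False}


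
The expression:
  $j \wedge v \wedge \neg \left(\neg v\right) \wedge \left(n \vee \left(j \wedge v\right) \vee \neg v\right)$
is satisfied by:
  {j: True, v: True}


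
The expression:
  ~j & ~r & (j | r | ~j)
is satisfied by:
  {r: False, j: False}


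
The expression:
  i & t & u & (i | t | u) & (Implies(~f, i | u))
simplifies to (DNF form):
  i & t & u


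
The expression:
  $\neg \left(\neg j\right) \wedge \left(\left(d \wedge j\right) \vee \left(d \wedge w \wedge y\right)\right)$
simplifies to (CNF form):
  $d \wedge j$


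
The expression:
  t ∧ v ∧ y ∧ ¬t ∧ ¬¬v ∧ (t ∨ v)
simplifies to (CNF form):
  False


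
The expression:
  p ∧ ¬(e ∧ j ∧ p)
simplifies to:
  p ∧ (¬e ∨ ¬j)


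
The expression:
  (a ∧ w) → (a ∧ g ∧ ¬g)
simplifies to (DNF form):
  ¬a ∨ ¬w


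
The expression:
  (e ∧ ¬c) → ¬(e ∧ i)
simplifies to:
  c ∨ ¬e ∨ ¬i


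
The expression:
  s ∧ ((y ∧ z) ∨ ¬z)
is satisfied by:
  {y: True, s: True, z: False}
  {s: True, z: False, y: False}
  {y: True, z: True, s: True}


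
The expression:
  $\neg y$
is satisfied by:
  {y: False}


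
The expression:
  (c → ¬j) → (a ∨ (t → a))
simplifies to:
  a ∨ (c ∧ j) ∨ ¬t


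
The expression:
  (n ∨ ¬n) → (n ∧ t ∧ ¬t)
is never true.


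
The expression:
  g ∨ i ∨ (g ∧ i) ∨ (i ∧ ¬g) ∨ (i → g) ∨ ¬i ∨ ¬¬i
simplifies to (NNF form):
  True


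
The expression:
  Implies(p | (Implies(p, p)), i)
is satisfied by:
  {i: True}


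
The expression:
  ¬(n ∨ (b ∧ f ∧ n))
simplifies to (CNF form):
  ¬n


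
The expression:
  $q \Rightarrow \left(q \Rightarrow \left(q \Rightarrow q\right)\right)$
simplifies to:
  $\text{True}$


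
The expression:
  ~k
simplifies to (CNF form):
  ~k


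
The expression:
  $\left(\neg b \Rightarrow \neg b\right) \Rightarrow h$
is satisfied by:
  {h: True}


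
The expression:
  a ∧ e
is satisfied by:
  {a: True, e: True}


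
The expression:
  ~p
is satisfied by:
  {p: False}


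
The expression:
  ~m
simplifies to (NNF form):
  ~m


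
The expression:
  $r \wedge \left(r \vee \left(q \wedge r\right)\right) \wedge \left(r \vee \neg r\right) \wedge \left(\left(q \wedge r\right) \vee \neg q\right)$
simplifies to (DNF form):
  $r$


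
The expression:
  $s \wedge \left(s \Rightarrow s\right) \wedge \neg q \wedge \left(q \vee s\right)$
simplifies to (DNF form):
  $s \wedge \neg q$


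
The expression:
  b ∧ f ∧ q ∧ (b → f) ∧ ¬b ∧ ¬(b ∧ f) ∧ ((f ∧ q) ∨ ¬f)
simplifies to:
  False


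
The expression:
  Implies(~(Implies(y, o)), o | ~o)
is always true.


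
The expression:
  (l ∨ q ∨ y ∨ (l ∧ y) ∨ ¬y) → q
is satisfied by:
  {q: True}


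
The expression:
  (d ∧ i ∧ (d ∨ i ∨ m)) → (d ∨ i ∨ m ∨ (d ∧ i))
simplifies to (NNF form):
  True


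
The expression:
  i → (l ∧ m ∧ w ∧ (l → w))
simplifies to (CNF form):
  (l ∨ ¬i) ∧ (m ∨ ¬i) ∧ (w ∨ ¬i)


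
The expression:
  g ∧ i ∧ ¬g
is never true.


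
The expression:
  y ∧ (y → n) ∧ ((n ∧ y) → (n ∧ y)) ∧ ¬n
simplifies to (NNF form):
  False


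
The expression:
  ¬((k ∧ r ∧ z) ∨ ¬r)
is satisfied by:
  {r: True, k: False, z: False}
  {r: True, z: True, k: False}
  {r: True, k: True, z: False}


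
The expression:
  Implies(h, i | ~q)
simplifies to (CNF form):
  i | ~h | ~q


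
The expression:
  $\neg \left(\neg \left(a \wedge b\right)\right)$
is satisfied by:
  {a: True, b: True}


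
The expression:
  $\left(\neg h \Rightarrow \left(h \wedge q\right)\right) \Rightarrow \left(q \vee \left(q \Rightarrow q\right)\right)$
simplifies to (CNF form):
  $\text{True}$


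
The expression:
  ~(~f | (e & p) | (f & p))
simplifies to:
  f & ~p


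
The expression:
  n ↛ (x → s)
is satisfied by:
  {x: True, n: True, s: False}
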